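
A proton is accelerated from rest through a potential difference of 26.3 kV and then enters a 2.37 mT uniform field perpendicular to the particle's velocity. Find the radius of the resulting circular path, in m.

r ≈ 9.89 m

The kinetic energy gained is K = qV = (1×1.60×10^-19)(2.63×10^4) = 4.21×10^-15 J.
v = √(2K/m) = 2.24×10^6 m/s.
r = mv/(qB) = (1.67×10^-27)(2.24×10^6) / [(1×1.60×10^-19)(2.37×10^-3)] = 9.89 m.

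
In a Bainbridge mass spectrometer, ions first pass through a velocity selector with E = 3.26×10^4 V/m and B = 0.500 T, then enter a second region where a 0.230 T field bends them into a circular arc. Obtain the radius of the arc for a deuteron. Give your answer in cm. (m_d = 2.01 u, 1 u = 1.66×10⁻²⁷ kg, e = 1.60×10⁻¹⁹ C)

The selector passes v = E/B = 3.26×10^4/0.500 = 6.52×10^4 m/s.
In the deflection region, r = mv/(qB₂) = (3.34×10^-27)(6.52×10^4) / [(1×1.60×10^-19)(0.230)] = 5.91×10^-3 m.

r ≈ 0.591 cm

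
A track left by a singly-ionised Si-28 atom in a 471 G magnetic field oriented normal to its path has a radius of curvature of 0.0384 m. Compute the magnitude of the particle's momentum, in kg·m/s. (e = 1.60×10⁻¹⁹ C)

Since qvB = mv²/r, the momentum p = mv = qBr.
p = (1×1.60×10^-19)(0.0471)(0.0384) = 2.89×10^-22 kg·m/s.

p ≈ 2.89×10^-22 kg·m/s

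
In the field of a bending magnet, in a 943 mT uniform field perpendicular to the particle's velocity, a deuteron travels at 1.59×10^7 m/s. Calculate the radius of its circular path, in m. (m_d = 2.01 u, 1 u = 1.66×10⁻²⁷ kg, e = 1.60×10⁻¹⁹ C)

r ≈ 0.352 m

The magnetic force provides the centripetal force: qvB = mv²/r, so r = mv/(qB).
r = (3.34×10^-27 kg)(1.59×10^7 m/s) / [(1×1.60×10^-19 C)(0.943 T)] = 0.352 m.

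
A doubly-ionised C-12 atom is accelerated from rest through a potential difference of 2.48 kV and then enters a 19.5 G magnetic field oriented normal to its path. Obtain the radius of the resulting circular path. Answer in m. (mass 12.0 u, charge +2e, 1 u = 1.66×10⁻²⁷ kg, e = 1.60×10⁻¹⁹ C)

The kinetic energy gained is K = qV = (2×1.60×10^-19)(2480) = 7.94×10^-16 J.
v = √(2K/m) = 2.82×10^5 m/s.
r = mv/(qB) = (1.99×10^-26)(2.82×10^5) / [(2×1.60×10^-19)(1.95×10^-3)] = 9.01 m.

r ≈ 9.01 m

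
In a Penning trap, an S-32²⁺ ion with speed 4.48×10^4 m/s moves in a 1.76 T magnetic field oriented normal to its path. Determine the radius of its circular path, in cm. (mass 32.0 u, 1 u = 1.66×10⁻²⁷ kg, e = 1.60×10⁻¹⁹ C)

The magnetic force provides the centripetal force: qvB = mv²/r, so r = mv/(qB).
r = (5.31×10^-26 kg)(4.48×10^4 m/s) / [(2×1.60×10^-19 C)(1.76 T)] = 4.23×10^-3 m.

r ≈ 0.423 cm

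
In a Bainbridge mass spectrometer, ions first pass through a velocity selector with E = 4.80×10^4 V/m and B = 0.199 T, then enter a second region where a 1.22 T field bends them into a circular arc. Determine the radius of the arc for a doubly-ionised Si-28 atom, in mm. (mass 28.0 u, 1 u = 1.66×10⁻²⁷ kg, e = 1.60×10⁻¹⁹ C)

The selector passes v = E/B = 4.80×10^4/0.199 = 2.41×10^5 m/s.
In the deflection region, r = mv/(qB₂) = (4.65×10^-26)(2.41×10^5) / [(2×1.60×10^-19)(1.22)] = 0.0287 m.

r ≈ 28.7 mm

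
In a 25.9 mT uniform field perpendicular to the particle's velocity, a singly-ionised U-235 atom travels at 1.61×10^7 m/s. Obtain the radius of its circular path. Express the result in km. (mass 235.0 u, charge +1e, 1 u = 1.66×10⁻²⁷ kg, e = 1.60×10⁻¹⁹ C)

The magnetic force provides the centripetal force: qvB = mv²/r, so r = mv/(qB).
r = (3.90×10^-25 kg)(1.61×10^7 m/s) / [(1×1.60×10^-19 C)(0.0259 T)] = 1520 m.

r ≈ 1.52 km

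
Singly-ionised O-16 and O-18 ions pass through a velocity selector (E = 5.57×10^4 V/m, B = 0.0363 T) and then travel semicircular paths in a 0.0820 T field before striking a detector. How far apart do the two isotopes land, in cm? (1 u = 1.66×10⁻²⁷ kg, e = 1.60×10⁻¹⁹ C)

Both emerge at v = E/B₁ = 1.53×10^6 m/s.
r = mv/(qB₂), so r₁ = 3.106 m and r₂ = 3.495 m, giving Δr = 0.388 m.
After a semicircle each ion lands a diameter 2r from the entry slit, so the separation is 2Δr = 0.777 m.

Δd ≈ 77.7 cm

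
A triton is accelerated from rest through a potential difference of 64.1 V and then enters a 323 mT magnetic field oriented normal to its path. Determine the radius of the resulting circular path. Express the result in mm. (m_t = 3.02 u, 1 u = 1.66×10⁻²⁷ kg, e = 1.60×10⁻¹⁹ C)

r ≈ 6.20 mm

The kinetic energy gained is K = qV = (1×1.60×10^-19)(64.1) = 1.03×10^-17 J.
v = √(2K/m) = 6.40×10^4 m/s.
r = mv/(qB) = (5.01×10^-27)(6.40×10^4) / [(1×1.60×10^-19)(0.323)] = 6.20×10^-3 m.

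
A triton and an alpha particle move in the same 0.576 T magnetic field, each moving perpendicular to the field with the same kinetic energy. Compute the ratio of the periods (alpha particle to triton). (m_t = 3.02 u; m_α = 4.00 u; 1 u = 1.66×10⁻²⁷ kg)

T = 2πm/(qB) is independent of speed, so T₂/T₁ = (m₂/q₂)/(m₁/q₁).
T_{alpha particle}/T_{triton} = (6.64×10^-27/2e) / (5.01×10^-27/1e) = 0.662.

ratio ≈ 0.662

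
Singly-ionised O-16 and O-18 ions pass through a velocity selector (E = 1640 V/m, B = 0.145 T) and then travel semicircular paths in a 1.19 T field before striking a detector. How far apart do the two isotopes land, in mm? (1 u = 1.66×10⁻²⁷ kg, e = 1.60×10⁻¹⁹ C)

Δd ≈ 0.394 mm

Both emerge at v = E/B₁ = 1.13×10^4 m/s.
r = mv/(qB₂), so r₁ = 1.578×10^-3 m and r₂ = 1.775×10^-3 m, giving Δr = 1.97×10^-4 m.
After a semicircle each ion lands a diameter 2r from the entry slit, so the separation is 2Δr = 3.94×10^-4 m.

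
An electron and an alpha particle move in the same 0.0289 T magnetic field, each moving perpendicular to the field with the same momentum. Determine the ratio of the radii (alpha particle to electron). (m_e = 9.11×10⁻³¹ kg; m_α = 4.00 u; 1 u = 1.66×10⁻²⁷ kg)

r = p/(qB) ⇒ at equal p, r ∝ 1/q.
r_{alpha particle}/r_{electron} = 0.500.

ratio ≈ 0.500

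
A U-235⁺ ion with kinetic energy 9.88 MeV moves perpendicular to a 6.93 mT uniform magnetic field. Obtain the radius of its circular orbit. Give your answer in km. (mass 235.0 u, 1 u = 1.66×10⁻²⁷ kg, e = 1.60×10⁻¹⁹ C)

r ≈ 1.00 km

Convert the energy: K = 9.88 MeV = 1.58×10^-12 J.
v = √(2K/m) = √(2·1.58×10^-12/3.90×10^-25) = 2.85×10^6 m/s.
r = mv/(qB) = (3.90×10^-25)(2.85×10^6) / [(1×1.60×10^-19)(6.93×10^-3)] = 1000 m.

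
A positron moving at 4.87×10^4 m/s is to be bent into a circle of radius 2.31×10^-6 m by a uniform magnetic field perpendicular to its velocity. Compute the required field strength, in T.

B ≈ 0.120 T

qvB = mv²/r gives B = mv/(qr).
B = (9.11×10^-31)(4.87×10^4) / [(1×1.60×10^-19)(2.31×10^-6)] = 0.120 T.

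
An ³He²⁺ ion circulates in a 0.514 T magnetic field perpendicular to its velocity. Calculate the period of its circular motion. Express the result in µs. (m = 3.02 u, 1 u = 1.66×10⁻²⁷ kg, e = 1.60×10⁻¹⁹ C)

T ≈ 0.192 µs

The cyclotron period is independent of speed: T = 2πm/(qB).
T = 2π(5.01×10^-27) / [(2×1.60×10^-19)(0.514)] = 1.92×10^-7 s.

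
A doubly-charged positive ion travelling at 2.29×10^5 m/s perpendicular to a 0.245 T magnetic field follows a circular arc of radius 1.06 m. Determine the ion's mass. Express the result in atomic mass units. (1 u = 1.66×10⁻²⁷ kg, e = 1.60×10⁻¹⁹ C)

qvB = mv²/r ⇒ m = qBr/v.
m = (2×1.60×10^-19)(0.245)(1.06) / (2.29×10^5) = 3.63×10^-25 kg = 219 u.

m ≈ 219 u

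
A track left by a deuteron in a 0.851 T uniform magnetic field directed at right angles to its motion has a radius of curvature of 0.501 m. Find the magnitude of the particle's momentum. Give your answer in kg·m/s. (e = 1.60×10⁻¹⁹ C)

p ≈ 6.82×10^-20 kg·m/s

Since qvB = mv²/r, the momentum p = mv = qBr.
p = (1×1.60×10^-19)(0.851)(0.501) = 6.82×10^-20 kg·m/s.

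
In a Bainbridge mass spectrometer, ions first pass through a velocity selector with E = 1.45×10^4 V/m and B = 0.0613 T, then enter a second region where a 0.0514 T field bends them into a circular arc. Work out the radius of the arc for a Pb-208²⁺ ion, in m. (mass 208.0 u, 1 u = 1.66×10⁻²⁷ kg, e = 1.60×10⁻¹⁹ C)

The selector passes v = E/B = 1.45×10^4/0.0613 = 2.37×10^5 m/s.
In the deflection region, r = mv/(qB₂) = (3.45×10^-25)(2.37×10^5) / [(2×1.60×10^-19)(0.0514)] = 4.97 m.

r ≈ 4.97 m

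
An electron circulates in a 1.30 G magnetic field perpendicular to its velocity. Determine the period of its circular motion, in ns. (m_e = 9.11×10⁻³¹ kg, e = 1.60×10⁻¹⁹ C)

The cyclotron period is independent of speed: T = 2πm/(qB).
T = 2π(9.11×10^-31) / [(1×1.60×10^-19)(1.30×10^-4)] = 2.75×10^-7 s.

T ≈ 275 ns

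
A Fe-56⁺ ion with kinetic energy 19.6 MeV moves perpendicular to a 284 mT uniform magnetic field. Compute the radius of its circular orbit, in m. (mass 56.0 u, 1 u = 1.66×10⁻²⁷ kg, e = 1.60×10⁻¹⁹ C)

Convert the energy: K = 19.6 MeV = 3.14×10^-12 J.
v = √(2K/m) = √(2·3.14×10^-12/9.30×10^-26) = 8.21×10^6 m/s.
r = mv/(qB) = (9.30×10^-26)(8.21×10^6) / [(1×1.60×10^-19)(0.284)] = 16.8 m.

r ≈ 16.8 m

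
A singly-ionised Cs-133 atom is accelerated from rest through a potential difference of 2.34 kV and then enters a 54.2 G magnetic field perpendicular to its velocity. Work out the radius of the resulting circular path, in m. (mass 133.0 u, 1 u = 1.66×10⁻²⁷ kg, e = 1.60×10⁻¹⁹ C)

r ≈ 14.8 m

The kinetic energy gained is K = qV = (1×1.60×10^-19)(2340) = 3.74×10^-16 J.
v = √(2K/m) = 5.82×10^4 m/s.
r = mv/(qB) = (2.21×10^-25)(5.82×10^4) / [(1×1.60×10^-19)(5.42×10^-3)] = 14.8 m.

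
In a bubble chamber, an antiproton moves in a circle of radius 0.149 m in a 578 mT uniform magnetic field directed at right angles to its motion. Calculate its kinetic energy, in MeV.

v = qBr/m = (1×1.60×10^-19)(0.578)(0.149) / (1.67×10^-27) = 8.25×10^6 m/s.
K = ½mv² = 0.5·(1.67×10^-27)·(8.25×10^6)² = 5.68×10^-14 J = 0.355 MeV.

K ≈ 0.355 MeV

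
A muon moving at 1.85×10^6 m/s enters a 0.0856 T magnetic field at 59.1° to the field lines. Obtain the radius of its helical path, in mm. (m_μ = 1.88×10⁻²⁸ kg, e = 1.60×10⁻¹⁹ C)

Only the perpendicular component v⊥ = v sin59.1° = 1.59×10^6 m/s is bent by the field.
r = m v⊥ /(qB) = (1.88×10^-28)(1.59×10^6) / [(1×1.60×10^-19)(0.0856)] = 0.0218 m.

r ≈ 21.8 mm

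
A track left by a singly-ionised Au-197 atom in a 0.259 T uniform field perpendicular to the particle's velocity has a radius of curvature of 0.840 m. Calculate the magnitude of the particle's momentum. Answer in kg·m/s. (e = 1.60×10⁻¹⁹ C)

Since qvB = mv²/r, the momentum p = mv = qBr.
p = (1×1.60×10^-19)(0.259)(0.840) = 3.48×10^-20 kg·m/s.

p ≈ 3.48×10^-20 kg·m/s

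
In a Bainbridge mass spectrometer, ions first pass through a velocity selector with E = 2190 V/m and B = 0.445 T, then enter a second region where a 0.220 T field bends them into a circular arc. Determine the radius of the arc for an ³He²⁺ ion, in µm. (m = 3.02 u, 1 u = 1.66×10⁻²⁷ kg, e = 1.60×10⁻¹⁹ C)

r ≈ 350 µm

The selector passes v = E/B = 2190/0.445 = 4920 m/s.
In the deflection region, r = mv/(qB₂) = (5.01×10^-27)(4920) / [(2×1.60×10^-19)(0.220)] = 3.50×10^-4 m.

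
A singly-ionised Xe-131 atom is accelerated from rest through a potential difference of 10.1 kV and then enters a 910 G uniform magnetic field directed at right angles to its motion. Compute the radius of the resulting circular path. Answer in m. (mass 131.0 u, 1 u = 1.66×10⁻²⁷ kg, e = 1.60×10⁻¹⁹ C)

r ≈ 1.82 m

The kinetic energy gained is K = qV = (1×1.60×10^-19)(1.01×10^4) = 1.62×10^-15 J.
v = √(2K/m) = 1.22×10^5 m/s.
r = mv/(qB) = (2.17×10^-25)(1.22×10^5) / [(1×1.60×10^-19)(0.0910)] = 1.82 m.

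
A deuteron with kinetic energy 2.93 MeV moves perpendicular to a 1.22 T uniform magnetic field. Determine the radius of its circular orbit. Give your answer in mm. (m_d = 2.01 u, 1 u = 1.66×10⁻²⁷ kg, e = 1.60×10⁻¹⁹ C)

Convert the energy: K = 2.93 MeV = 4.69×10^-13 J.
v = √(2K/m) = √(2·4.69×10^-13/3.34×10^-27) = 1.68×10^7 m/s.
r = mv/(qB) = (3.34×10^-27)(1.68×10^7) / [(1×1.60×10^-19)(1.22)] = 0.287 m.

r ≈ 287 mm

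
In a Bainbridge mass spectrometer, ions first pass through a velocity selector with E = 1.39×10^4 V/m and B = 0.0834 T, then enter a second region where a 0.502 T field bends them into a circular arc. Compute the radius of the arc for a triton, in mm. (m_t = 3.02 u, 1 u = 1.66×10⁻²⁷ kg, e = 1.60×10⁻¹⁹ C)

r ≈ 10.4 mm

The selector passes v = E/B = 1.39×10^4/0.0834 = 1.67×10^5 m/s.
In the deflection region, r = mv/(qB₂) = (5.01×10^-27)(1.67×10^5) / [(1×1.60×10^-19)(0.502)] = 0.0104 m.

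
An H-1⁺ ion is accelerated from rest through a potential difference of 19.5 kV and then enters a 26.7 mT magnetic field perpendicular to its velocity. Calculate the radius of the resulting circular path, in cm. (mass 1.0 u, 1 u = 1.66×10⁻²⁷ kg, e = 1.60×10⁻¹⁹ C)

r ≈ 75.3 cm

The kinetic energy gained is K = qV = (1×1.60×10^-19)(1.95×10^4) = 3.12×10^-15 J.
v = √(2K/m) = 1.94×10^6 m/s.
r = mv/(qB) = (1.66×10^-27)(1.94×10^6) / [(1×1.60×10^-19)(0.0267)] = 0.753 m.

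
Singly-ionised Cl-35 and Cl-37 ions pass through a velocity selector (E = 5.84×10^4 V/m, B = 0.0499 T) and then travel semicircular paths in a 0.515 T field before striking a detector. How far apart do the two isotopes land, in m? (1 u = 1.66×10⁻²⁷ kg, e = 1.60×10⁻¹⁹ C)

Δd ≈ 0.0943 m

Both emerge at v = E/B₁ = 1.17×10^6 m/s.
r = mv/(qB₂), so r₁ = 0.8252 m and r₂ = 0.8724 m, giving Δr = 0.0472 m.
After a semicircle each ion lands a diameter 2r from the entry slit, so the separation is 2Δr = 0.0943 m.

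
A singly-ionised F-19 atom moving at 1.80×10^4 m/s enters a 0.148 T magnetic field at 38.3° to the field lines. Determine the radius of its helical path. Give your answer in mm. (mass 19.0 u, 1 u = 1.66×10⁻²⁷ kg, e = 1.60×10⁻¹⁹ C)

Only the perpendicular component v⊥ = v sin38.3° = 1.12×10^4 m/s is bent by the field.
r = m v⊥ /(qB) = (3.15×10^-26)(1.12×10^4) / [(1×1.60×10^-19)(0.148)] = 0.0149 m.

r ≈ 14.9 mm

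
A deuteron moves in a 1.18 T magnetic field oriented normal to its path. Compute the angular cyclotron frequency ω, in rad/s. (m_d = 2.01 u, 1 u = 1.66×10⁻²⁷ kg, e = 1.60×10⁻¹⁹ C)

ω ≈ 5.66×10^7 rad/s

ω = qB/m = (1×1.60×10^-19)(1.18) / (3.34×10^-27) = 5.66×10^7 rad/s.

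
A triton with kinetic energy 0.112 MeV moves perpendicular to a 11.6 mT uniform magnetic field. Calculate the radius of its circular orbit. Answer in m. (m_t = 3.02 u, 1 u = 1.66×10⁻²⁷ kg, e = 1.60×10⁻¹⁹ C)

Convert the energy: K = 0.112 MeV = 1.79×10^-14 J.
v = √(2K/m) = √(2·1.79×10^-14/5.01×10^-27) = 2.67×10^6 m/s.
r = mv/(qB) = (5.01×10^-27)(2.67×10^6) / [(1×1.60×10^-19)(0.0116)] = 7.22 m.

r ≈ 7.22 m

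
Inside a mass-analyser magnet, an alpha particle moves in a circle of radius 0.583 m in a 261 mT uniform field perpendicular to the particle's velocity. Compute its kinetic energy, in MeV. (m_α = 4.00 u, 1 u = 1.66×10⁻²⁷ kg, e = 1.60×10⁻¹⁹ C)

K ≈ 1.12 MeV

v = qBr/m = (2×1.60×10^-19)(0.261)(0.583) / (6.64×10^-27) = 7.33×10^6 m/s.
K = ½mv² = 0.5·(6.64×10^-27)·(7.33×10^6)² = 1.79×10^-13 J = 1.12 MeV.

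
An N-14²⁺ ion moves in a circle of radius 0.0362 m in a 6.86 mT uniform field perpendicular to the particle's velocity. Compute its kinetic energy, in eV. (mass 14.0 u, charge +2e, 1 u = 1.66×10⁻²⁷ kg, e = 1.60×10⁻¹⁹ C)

K ≈ 0.849 eV

v = qBr/m = (2×1.60×10^-19)(6.86×10^-3)(0.0362) / (2.32×10^-26) = 3420 m/s.
K = ½mv² = 0.5·(2.32×10^-26)·(3420)² = 1.36×10^-19 J = 0.849 eV.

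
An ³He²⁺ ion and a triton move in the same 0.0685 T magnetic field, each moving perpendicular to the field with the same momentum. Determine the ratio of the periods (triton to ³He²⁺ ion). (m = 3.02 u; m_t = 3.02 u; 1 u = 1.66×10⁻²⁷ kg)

ratio ≈ 2.00

T = 2πm/(qB) is independent of speed, so T₂/T₁ = (m₂/q₂)/(m₁/q₁).
T_{triton}/T_{³He²⁺ ion} = (5.01×10^-27/1e) / (5.01×10^-27/2e) = 2.00.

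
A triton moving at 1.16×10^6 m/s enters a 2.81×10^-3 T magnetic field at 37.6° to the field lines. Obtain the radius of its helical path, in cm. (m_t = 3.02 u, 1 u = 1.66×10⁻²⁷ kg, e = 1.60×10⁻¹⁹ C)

Only the perpendicular component v⊥ = v sin37.6° = 7.08×10^5 m/s is bent by the field.
r = m v⊥ /(qB) = (5.01×10^-27)(7.08×10^5) / [(1×1.60×10^-19)(2.81×10^-3)] = 7.89 m.

r ≈ 789 cm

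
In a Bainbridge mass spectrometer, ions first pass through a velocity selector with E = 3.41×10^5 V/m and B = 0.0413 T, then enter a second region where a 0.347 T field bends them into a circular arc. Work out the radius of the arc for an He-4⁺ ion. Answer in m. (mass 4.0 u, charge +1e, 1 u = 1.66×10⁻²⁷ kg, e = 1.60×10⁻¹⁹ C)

The selector passes v = E/B = 3.41×10^5/0.0413 = 8.26×10^6 m/s.
In the deflection region, r = mv/(qB₂) = (6.64×10^-27)(8.26×10^6) / [(1×1.60×10^-19)(0.347)] = 0.987 m.

r ≈ 0.987 m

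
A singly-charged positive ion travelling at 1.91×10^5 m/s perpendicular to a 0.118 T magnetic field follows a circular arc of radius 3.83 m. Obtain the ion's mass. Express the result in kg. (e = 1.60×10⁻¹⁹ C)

m ≈ 3.79×10^-25 kg

qvB = mv²/r ⇒ m = qBr/v.
m = (1×1.60×10^-19)(0.118)(3.83) / (1.91×10^5) = 3.79×10^-25 kg.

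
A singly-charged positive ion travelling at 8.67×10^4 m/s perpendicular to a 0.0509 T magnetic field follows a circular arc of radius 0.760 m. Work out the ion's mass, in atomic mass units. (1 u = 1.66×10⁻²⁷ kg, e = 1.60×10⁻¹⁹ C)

qvB = mv²/r ⇒ m = qBr/v.
m = (1×1.60×10^-19)(0.0509)(0.760) / (8.67×10^4) = 7.14×10^-26 kg = 43.0 u.

m ≈ 43.0 u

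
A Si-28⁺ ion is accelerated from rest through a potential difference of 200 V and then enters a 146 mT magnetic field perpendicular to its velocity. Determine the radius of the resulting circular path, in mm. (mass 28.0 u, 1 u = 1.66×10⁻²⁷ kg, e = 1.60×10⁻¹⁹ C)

The kinetic energy gained is K = qV = (1×1.60×10^-19)(200) = 3.20×10^-17 J.
v = √(2K/m) = 3.71×10^4 m/s.
r = mv/(qB) = (4.65×10^-26)(3.71×10^4) / [(1×1.60×10^-19)(0.146)] = 0.0738 m.

r ≈ 73.8 mm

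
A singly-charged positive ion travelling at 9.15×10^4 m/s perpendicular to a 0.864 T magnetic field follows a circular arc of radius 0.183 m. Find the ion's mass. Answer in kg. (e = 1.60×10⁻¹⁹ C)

qvB = mv²/r ⇒ m = qBr/v.
m = (1×1.60×10^-19)(0.864)(0.183) / (9.15×10^4) = 2.76×10^-25 kg.

m ≈ 2.76×10^-25 kg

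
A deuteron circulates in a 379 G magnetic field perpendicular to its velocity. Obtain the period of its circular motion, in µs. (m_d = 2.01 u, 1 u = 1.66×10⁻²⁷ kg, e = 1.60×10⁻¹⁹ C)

T ≈ 3.46 µs

The cyclotron period is independent of speed: T = 2πm/(qB).
T = 2π(3.34×10^-27) / [(1×1.60×10^-19)(0.0379)] = 3.46×10^-6 s.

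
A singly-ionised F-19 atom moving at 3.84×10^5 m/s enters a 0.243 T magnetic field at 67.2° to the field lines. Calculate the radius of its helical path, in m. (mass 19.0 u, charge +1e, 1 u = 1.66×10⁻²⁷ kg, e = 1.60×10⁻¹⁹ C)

r ≈ 0.287 m

Only the perpendicular component v⊥ = v sin67.2° = 3.54×10^5 m/s is bent by the field.
r = m v⊥ /(qB) = (3.15×10^-26)(3.54×10^5) / [(1×1.60×10^-19)(0.243)] = 0.287 m.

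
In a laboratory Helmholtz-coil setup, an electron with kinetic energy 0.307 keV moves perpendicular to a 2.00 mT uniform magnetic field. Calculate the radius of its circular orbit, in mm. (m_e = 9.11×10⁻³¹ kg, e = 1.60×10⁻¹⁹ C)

Convert the energy: K = 0.307 keV = 4.91×10^-17 J.
v = √(2K/m) = √(2·4.91×10^-17/9.11×10^-31) = 1.04×10^7 m/s.
r = mv/(qB) = (9.11×10^-31)(1.04×10^7) / [(1×1.60×10^-19)(2.00×10^-3)] = 0.0296 m.

r ≈ 29.6 mm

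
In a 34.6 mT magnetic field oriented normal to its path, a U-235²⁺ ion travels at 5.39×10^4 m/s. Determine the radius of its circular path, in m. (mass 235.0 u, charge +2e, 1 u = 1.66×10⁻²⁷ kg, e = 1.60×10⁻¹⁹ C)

r ≈ 1.90 m

The magnetic force provides the centripetal force: qvB = mv²/r, so r = mv/(qB).
r = (3.90×10^-25 kg)(5.39×10^4 m/s) / [(2×1.60×10^-19 C)(0.0346 T)] = 1.90 m.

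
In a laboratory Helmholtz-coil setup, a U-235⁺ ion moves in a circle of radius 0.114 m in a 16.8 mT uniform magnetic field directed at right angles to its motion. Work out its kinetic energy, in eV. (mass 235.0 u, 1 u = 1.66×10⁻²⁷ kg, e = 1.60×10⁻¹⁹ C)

v = qBr/m = (1×1.60×10^-19)(0.0168)(0.114) / (3.90×10^-25) = 786 m/s.
K = ½mv² = 0.5·(3.90×10^-25)·(786)² = 1.20×10^-19 J = 0.752 eV.

K ≈ 0.752 eV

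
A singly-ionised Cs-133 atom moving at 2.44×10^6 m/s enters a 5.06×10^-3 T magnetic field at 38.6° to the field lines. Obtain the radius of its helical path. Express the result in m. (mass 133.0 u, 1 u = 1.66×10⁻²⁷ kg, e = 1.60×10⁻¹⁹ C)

r ≈ 415 m

Only the perpendicular component v⊥ = v sin38.6° = 1.52×10^6 m/s is bent by the field.
r = m v⊥ /(qB) = (2.21×10^-25)(1.52×10^6) / [(1×1.60×10^-19)(5.06×10^-3)] = 415 m.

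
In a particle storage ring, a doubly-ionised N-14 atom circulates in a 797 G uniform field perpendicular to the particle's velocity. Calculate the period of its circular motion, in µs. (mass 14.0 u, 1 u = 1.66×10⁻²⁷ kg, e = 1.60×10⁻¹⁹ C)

The cyclotron period is independent of speed: T = 2πm/(qB).
T = 2π(2.32×10^-26) / [(2×1.60×10^-19)(0.0797)] = 5.73×10^-6 s.

T ≈ 5.73 µs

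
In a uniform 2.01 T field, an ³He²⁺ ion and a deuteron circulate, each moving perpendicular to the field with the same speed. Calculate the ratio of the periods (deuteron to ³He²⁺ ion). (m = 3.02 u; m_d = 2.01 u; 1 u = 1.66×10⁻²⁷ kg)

T = 2πm/(qB) is independent of speed, so T₂/T₁ = (m₂/q₂)/(m₁/q₁).
T_{deuteron}/T_{³He²⁺ ion} = (3.34×10^-27/1e) / (5.01×10^-27/2e) = 1.33.

ratio ≈ 1.33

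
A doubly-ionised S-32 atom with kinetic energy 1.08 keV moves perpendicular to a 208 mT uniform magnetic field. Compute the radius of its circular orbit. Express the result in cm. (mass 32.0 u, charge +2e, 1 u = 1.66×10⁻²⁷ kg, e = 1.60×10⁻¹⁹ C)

r ≈ 6.44 cm

Convert the energy: K = 1.08 keV = 1.73×10^-16 J.
v = √(2K/m) = √(2·1.73×10^-16/5.31×10^-26) = 8.07×10^4 m/s.
r = mv/(qB) = (5.31×10^-26)(8.07×10^4) / [(2×1.60×10^-19)(0.208)] = 0.0644 m.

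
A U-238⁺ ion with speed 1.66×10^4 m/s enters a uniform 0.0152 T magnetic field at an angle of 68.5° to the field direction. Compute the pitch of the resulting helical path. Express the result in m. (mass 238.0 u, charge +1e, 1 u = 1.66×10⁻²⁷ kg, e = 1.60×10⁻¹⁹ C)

The velocity component along B is v∥ = v cos68.5° = 6080 m/s.
The cyclotron period T = 2πm/(qB) = 1.02×10^-3 s is set by m, q, B alone.
Pitch = v∥·T = (6080)(1.02×10^-3) = 6.21 m.

pitch ≈ 6.21 m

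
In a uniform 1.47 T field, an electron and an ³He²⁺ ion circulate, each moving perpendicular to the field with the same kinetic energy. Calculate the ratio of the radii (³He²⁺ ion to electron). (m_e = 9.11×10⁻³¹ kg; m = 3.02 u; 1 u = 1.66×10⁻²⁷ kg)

r = √(2mK)/(qB) ⇒ at equal K, r ∝ √m/q.
r_{³He²⁺ ion}/r_{electron} = 37.1.

ratio ≈ 37.1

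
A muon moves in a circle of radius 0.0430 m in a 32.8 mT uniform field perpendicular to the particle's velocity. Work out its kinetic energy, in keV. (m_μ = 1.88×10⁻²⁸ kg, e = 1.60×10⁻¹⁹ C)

v = qBr/m = (1×1.60×10^-19)(0.0328)(0.0430) / (1.88×10^-28) = 1.20×10^6 m/s.
K = ½mv² = 0.5·(1.88×10^-28)·(1.20×10^6)² = 1.35×10^-16 J = 0.846 keV.

K ≈ 0.846 keV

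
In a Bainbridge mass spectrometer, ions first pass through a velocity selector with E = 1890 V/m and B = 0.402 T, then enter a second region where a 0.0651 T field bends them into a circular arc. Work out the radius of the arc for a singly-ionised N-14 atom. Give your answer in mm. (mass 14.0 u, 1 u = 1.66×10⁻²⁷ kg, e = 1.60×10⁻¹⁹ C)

The selector passes v = E/B = 1890/0.402 = 4700 m/s.
In the deflection region, r = mv/(qB₂) = (2.32×10^-26)(4700) / [(1×1.60×10^-19)(0.0651)] = 0.0105 m.

r ≈ 10.5 mm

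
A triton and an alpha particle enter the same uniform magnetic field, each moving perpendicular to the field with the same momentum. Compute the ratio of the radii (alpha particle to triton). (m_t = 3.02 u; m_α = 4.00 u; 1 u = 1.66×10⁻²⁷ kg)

r = p/(qB) ⇒ at equal p, r ∝ 1/q.
r_{alpha particle}/r_{triton} = 0.500.

ratio ≈ 0.500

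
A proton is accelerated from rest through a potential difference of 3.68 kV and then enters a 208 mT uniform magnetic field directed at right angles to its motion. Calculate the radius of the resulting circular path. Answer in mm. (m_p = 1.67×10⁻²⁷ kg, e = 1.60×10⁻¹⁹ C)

The kinetic energy gained is K = qV = (1×1.60×10^-19)(3680) = 5.89×10^-16 J.
v = √(2K/m) = 8.40×10^5 m/s.
r = mv/(qB) = (1.67×10^-27)(8.40×10^5) / [(1×1.60×10^-19)(0.208)] = 0.0421 m.

r ≈ 42.1 mm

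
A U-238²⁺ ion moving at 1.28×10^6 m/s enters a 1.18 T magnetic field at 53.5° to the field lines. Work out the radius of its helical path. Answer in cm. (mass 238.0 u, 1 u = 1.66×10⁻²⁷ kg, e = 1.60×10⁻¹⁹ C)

r ≈ 108 cm

Only the perpendicular component v⊥ = v sin53.5° = 1.03×10^6 m/s is bent by the field.
r = m v⊥ /(qB) = (3.95×10^-25)(1.03×10^6) / [(2×1.60×10^-19)(1.18)] = 1.08 m.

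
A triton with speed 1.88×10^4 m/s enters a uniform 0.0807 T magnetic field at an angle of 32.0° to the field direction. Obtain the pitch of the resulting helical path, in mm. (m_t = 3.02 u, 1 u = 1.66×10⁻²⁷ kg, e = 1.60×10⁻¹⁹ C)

The velocity component along B is v∥ = v cos32.0° = 1.59×10^4 m/s.
The cyclotron period T = 2πm/(qB) = 2.44×10^-6 s is set by m, q, B alone.
Pitch = v∥·T = (1.59×10^4)(2.44×10^-6) = 0.0389 m.

pitch ≈ 38.9 mm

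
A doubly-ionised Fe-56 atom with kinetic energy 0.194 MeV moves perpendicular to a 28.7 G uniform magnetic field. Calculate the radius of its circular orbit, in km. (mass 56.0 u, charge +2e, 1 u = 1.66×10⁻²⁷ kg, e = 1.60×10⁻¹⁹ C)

r ≈ 0.0827 km

Convert the energy: K = 0.194 MeV = 3.10×10^-14 J.
v = √(2K/m) = √(2·3.10×10^-14/9.30×10^-26) = 8.17×10^5 m/s.
r = mv/(qB) = (9.30×10^-26)(8.17×10^5) / [(2×1.60×10^-19)(2.87×10^-3)] = 82.7 m.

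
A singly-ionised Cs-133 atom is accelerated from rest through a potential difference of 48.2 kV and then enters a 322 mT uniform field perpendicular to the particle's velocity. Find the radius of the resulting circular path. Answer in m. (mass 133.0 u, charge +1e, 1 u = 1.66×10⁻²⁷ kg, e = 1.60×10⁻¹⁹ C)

The kinetic energy gained is K = qV = (1×1.60×10^-19)(4.82×10^4) = 7.71×10^-15 J.
v = √(2K/m) = 2.64×10^5 m/s.
r = mv/(qB) = (2.21×10^-25)(2.64×10^5) / [(1×1.60×10^-19)(0.322)] = 1.13 m.

r ≈ 1.13 m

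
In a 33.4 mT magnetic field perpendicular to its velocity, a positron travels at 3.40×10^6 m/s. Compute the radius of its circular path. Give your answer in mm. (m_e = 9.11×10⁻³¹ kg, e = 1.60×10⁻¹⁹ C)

The magnetic force provides the centripetal force: qvB = mv²/r, so r = mv/(qB).
r = (9.11×10^-31 kg)(3.40×10^6 m/s) / [(1×1.60×10^-19 C)(0.0334 T)] = 5.80×10^-4 m.

r ≈ 0.580 mm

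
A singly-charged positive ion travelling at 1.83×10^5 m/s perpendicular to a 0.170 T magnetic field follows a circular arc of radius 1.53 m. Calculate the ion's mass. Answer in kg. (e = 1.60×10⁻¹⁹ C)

m ≈ 2.27×10^-25 kg

qvB = mv²/r ⇒ m = qBr/v.
m = (1×1.60×10^-19)(0.170)(1.53) / (1.83×10^5) = 2.27×10^-25 kg.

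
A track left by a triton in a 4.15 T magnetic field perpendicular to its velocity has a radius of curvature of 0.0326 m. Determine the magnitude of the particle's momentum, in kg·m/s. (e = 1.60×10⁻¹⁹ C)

p ≈ 2.16×10^-20 kg·m/s

Since qvB = mv²/r, the momentum p = mv = qBr.
p = (1×1.60×10^-19)(4.15)(0.0326) = 2.16×10^-20 kg·m/s.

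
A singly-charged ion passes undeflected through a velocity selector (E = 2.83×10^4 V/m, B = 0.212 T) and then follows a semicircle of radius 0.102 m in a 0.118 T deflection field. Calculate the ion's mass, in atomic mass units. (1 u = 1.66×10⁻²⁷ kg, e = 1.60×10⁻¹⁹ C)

v = E/B₁ = 1.33×10^5 m/s.
From r = mv/(qB₂), m = qB₂r/v = (1×1.60×10^-19)(0.118)(0.102) / (1.33×10^5) = 1.44×10^-26 kg.
In atomic mass units: m = 1.44×10^-26 / 1.66×10^-27 = 8.69 u.

m ≈ 8.69 u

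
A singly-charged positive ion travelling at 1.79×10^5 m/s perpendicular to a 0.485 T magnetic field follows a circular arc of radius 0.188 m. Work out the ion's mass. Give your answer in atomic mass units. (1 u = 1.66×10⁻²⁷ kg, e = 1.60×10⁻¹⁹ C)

qvB = mv²/r ⇒ m = qBr/v.
m = (1×1.60×10^-19)(0.485)(0.188) / (1.79×10^5) = 8.15×10^-26 kg = 49.1 u.

m ≈ 49.1 u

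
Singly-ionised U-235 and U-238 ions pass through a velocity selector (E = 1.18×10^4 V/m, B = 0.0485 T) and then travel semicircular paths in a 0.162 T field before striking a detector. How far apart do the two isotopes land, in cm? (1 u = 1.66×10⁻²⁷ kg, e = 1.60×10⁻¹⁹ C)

Δd ≈ 9.35 cm

Both emerge at v = E/B₁ = 2.43×10^5 m/s.
r = mv/(qB₂), so r₁ = 3.6617 m and r₂ = 3.7084 m, giving Δr = 0.0467 m.
After a semicircle each ion lands a diameter 2r from the entry slit, so the separation is 2Δr = 0.0935 m.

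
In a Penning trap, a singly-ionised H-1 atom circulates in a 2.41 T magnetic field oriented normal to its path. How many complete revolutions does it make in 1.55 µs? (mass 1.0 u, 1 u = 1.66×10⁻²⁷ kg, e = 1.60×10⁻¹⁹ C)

N = 57

T = 2πm/(qB) = 2π(1.66×10^-27) / [(1×1.60×10^-19)(2.41)] = 2.7049×10^-8 s.
N = t/T = 1.55×10^-6 / 2.7049×10^-8 ≈ 57.30, so 57 complete revolutions.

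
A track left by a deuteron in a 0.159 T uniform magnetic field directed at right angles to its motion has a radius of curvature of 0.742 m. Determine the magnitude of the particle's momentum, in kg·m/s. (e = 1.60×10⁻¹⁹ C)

Since qvB = mv²/r, the momentum p = mv = qBr.
p = (1×1.60×10^-19)(0.159)(0.742) = 1.89×10^-20 kg·m/s.

p ≈ 1.89×10^-20 kg·m/s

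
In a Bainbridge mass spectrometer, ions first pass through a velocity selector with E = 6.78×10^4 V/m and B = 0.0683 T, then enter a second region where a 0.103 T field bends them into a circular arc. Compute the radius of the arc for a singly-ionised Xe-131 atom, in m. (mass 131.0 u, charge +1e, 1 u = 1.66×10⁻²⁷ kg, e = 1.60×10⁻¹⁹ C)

The selector passes v = E/B = 6.78×10^4/0.0683 = 9.93×10^5 m/s.
In the deflection region, r = mv/(qB₂) = (2.17×10^-25)(9.93×10^5) / [(1×1.60×10^-19)(0.103)] = 13.1 m.

r ≈ 13.1 m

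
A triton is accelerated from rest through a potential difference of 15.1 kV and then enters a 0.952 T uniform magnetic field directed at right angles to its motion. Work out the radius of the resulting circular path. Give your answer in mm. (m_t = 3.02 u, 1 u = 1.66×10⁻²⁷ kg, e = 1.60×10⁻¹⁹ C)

r ≈ 32.3 mm

The kinetic energy gained is K = qV = (1×1.60×10^-19)(1.51×10^4) = 2.42×10^-15 J.
v = √(2K/m) = 9.82×10^5 m/s.
r = mv/(qB) = (5.01×10^-27)(9.82×10^5) / [(1×1.60×10^-19)(0.952)] = 0.0323 m.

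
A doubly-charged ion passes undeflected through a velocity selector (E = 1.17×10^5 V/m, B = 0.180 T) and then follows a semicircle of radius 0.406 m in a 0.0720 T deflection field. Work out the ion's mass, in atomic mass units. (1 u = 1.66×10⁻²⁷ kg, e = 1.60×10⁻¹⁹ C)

m ≈ 8.67 u

v = E/B₁ = 6.50×10^5 m/s.
From r = mv/(qB₂), m = qB₂r/v = (2×1.60×10^-19)(0.0720)(0.406) / (6.50×10^5) = 1.44×10^-26 kg.
In atomic mass units: m = 1.44×10^-26 / 1.66×10^-27 = 8.67 u.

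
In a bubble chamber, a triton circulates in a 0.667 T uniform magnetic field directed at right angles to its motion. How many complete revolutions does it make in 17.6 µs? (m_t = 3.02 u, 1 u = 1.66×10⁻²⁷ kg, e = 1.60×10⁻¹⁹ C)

T = 2πm/(qB) = 2π(5.0132×10^-27) / [(1×1.60×10^-19)(0.667)] = 2.9515×10^-7 s.
N = t/T = 1.76×10^-5 / 2.9515×10^-7 ≈ 59.63, so 59 complete revolutions.

N = 59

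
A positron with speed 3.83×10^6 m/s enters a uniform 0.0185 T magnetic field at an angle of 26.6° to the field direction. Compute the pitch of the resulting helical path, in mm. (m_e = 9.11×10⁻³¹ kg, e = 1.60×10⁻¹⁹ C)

pitch ≈ 6.62 mm

The velocity component along B is v∥ = v cos26.6° = 3.42×10^6 m/s.
The cyclotron period T = 2πm/(qB) = 1.93×10^-9 s is set by m, q, B alone.
Pitch = v∥·T = (3.42×10^6)(1.93×10^-9) = 6.62×10^-3 m.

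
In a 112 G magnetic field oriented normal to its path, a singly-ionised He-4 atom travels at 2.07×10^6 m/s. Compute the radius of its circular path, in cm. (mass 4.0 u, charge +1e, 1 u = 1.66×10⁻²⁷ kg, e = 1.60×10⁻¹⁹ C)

The magnetic force provides the centripetal force: qvB = mv²/r, so r = mv/(qB).
r = (6.64×10^-27 kg)(2.07×10^6 m/s) / [(1×1.60×10^-19 C)(0.0112 T)] = 7.67 m.

r ≈ 767 cm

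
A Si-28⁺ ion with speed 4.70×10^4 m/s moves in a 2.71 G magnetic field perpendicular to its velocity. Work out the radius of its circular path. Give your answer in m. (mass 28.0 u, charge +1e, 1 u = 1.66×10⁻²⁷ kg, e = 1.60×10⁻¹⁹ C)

r ≈ 50.4 m

The magnetic force provides the centripetal force: qvB = mv²/r, so r = mv/(qB).
r = (4.65×10^-26 kg)(4.70×10^4 m/s) / [(1×1.60×10^-19 C)(2.71×10^-4 T)] = 50.4 m.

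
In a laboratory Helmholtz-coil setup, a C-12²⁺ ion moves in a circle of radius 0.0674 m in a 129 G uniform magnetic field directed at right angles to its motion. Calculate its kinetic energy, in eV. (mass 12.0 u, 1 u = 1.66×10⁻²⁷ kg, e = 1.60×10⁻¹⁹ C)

v = qBr/m = (2×1.60×10^-19)(0.0129)(0.0674) / (1.99×10^-26) = 1.40×10^4 m/s.
K = ½mv² = 0.5·(1.99×10^-26)·(1.40×10^4)² = 1.94×10^-18 J = 12.1 eV.

K ≈ 12.1 eV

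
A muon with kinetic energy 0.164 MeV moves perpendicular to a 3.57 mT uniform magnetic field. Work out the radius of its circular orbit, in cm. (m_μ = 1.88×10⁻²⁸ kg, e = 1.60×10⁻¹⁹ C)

Convert the energy: K = 0.164 MeV = 2.62×10^-14 J.
v = √(2K/m) = √(2·2.62×10^-14/1.88×10^-28) = 1.67×10^7 m/s.
r = mv/(qB) = (1.88×10^-28)(1.67×10^7) / [(1×1.60×10^-19)(3.57×10^-3)] = 5.50 m.

r ≈ 550 cm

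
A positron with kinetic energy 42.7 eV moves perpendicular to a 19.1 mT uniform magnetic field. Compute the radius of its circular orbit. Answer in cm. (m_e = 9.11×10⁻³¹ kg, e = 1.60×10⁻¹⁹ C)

r ≈ 0.115 cm

Convert the energy: K = 42.7 eV = 6.83×10^-18 J.
v = √(2K/m) = √(2·6.83×10^-18/9.11×10^-31) = 3.87×10^6 m/s.
r = mv/(qB) = (9.11×10^-31)(3.87×10^6) / [(1×1.60×10^-19)(0.0191)] = 1.15×10^-3 m.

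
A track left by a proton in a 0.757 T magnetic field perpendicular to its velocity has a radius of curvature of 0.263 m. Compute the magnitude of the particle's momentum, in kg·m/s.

p ≈ 3.19×10^-20 kg·m/s

Since qvB = mv²/r, the momentum p = mv = qBr.
p = (1×1.60×10^-19)(0.757)(0.263) = 3.19×10^-20 kg·m/s.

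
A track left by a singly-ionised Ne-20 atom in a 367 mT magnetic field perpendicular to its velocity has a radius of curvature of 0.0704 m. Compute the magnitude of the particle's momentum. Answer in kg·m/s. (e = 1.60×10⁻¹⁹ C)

Since qvB = mv²/r, the momentum p = mv = qBr.
p = (1×1.60×10^-19)(0.367)(0.0704) = 4.13×10^-21 kg·m/s.

p ≈ 4.13×10^-21 kg·m/s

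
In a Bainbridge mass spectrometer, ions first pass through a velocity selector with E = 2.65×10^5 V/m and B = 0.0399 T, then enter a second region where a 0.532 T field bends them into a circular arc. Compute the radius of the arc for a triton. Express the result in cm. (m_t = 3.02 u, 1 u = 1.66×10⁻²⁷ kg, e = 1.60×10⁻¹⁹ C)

r ≈ 39.1 cm

The selector passes v = E/B = 2.65×10^5/0.0399 = 6.64×10^6 m/s.
In the deflection region, r = mv/(qB₂) = (5.01×10^-27)(6.64×10^6) / [(1×1.60×10^-19)(0.532)] = 0.391 m.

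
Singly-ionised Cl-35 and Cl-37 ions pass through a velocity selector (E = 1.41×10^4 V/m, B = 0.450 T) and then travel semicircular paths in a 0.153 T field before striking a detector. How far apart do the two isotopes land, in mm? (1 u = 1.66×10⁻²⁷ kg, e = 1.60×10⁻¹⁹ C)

Δd ≈ 8.50 mm

Both emerge at v = E/B₁ = 3.13×10^4 m/s.
r = mv/(qB₂), so r₁ = 0.07437 m and r₂ = 0.07861 m, giving Δr = 4.25×10^-3 m.
After a semicircle each ion lands a diameter 2r from the entry slit, so the separation is 2Δr = 8.50×10^-3 m.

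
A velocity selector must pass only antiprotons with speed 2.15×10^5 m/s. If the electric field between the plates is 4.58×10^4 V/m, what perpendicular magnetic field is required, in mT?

qE = qvB ⇒ B = E/v = (4.58×10^4) / (2.15×10^5) = 0.213 T.

B ≈ 213 mT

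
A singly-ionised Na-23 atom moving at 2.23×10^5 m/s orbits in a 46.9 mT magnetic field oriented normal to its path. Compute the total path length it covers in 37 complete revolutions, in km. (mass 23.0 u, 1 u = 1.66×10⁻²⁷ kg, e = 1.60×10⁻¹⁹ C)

r = mv/(qB) = 1.13 m, so one revolution covers 2πr = 7.13 m.
In 37 revolutions: L = 37·2πr = 264 m.

L ≈ 0.264 km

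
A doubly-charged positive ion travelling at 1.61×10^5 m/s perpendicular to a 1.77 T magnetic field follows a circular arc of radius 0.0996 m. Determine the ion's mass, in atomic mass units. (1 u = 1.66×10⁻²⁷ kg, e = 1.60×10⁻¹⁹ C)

m ≈ 211 u

qvB = mv²/r ⇒ m = qBr/v.
m = (2×1.60×10^-19)(1.77)(0.0996) / (1.61×10^5) = 3.50×10^-25 kg = 211 u.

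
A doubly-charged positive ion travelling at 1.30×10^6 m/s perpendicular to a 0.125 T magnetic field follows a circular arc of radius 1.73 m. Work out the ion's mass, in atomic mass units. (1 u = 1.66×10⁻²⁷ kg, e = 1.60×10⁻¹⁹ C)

qvB = mv²/r ⇒ m = qBr/v.
m = (2×1.60×10^-19)(0.125)(1.73) / (1.30×10^6) = 5.32×10^-26 kg = 32.1 u.

m ≈ 32.1 u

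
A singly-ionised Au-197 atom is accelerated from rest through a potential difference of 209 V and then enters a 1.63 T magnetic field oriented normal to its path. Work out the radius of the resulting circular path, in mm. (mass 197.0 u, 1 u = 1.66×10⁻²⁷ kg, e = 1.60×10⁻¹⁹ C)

The kinetic energy gained is K = qV = (1×1.60×10^-19)(209) = 3.34×10^-17 J.
v = √(2K/m) = 1.43×10^4 m/s.
r = mv/(qB) = (3.27×10^-25)(1.43×10^4) / [(1×1.60×10^-19)(1.63)] = 0.0179 m.

r ≈ 17.9 mm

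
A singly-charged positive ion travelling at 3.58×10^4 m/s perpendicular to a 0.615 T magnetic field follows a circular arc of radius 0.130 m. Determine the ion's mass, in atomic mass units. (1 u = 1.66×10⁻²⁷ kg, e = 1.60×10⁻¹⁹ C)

qvB = mv²/r ⇒ m = qBr/v.
m = (1×1.60×10^-19)(0.615)(0.130) / (3.58×10^4) = 3.57×10^-25 kg = 215 u.

m ≈ 215 u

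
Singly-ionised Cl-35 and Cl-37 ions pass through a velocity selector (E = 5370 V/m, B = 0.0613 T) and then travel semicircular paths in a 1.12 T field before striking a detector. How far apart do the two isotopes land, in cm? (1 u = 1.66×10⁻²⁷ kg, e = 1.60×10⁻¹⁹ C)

Both emerge at v = E/B₁ = 8.76×10^4 m/s.
r = mv/(qB₂), so r₁ = 0.02840 m and r₂ = 0.03003 m, giving Δr = 1.62×10^-3 m.
After a semicircle each ion lands a diameter 2r from the entry slit, so the separation is 2Δr = 3.25×10^-3 m.

Δd ≈ 0.325 cm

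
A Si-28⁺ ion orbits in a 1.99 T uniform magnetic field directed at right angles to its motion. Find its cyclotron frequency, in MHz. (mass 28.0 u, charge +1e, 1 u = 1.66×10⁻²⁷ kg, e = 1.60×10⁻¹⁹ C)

f ≈ 1.09 MHz

f = qB/(2πm) = (1×1.60×10^-19)(1.99) / [2π(4.65×10^-26)] = 1.09×10^6 Hz.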